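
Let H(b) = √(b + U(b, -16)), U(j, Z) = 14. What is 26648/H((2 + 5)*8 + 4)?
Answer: 13324*√74/37 ≈ 3097.8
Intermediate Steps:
H(b) = √(14 + b) (H(b) = √(b + 14) = √(14 + b))
26648/H((2 + 5)*8 + 4) = 26648/(√(14 + ((2 + 5)*8 + 4))) = 26648/(√(14 + (7*8 + 4))) = 26648/(√(14 + (56 + 4))) = 26648/(√(14 + 60)) = 26648/(√74) = 26648*(√74/74) = 13324*√74/37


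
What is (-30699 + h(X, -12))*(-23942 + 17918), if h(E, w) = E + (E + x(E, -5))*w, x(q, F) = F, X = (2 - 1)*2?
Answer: 184701864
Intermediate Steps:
X = 2 (X = 1*2 = 2)
h(E, w) = E + w*(-5 + E) (h(E, w) = E + (E - 5)*w = E + (-5 + E)*w = E + w*(-5 + E))
(-30699 + h(X, -12))*(-23942 + 17918) = (-30699 + (2 - 5*(-12) + 2*(-12)))*(-23942 + 17918) = (-30699 + (2 + 60 - 24))*(-6024) = (-30699 + 38)*(-6024) = -30661*(-6024) = 184701864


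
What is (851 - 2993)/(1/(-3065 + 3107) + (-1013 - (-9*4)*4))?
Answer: 89964/36497 ≈ 2.4650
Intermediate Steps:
(851 - 2993)/(1/(-3065 + 3107) + (-1013 - (-9*4)*4)) = -2142/(1/42 + (-1013 - (-36)*4)) = -2142/(1/42 + (-1013 - 1*(-144))) = -2142/(1/42 + (-1013 + 144)) = -2142/(1/42 - 869) = -2142/(-36497/42) = -2142*(-42/36497) = 89964/36497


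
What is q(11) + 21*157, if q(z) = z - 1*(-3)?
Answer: 3311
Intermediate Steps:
q(z) = 3 + z (q(z) = z + 3 = 3 + z)
q(11) + 21*157 = (3 + 11) + 21*157 = 14 + 3297 = 3311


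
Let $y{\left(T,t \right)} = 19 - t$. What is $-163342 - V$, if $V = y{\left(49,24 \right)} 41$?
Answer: $-163137$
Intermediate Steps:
$V = -205$ ($V = \left(19 - 24\right) 41 = \left(-5\right) 41 = -205$)
$-163342 - V = -163342 - -205 = -163342 + 205 = -163137$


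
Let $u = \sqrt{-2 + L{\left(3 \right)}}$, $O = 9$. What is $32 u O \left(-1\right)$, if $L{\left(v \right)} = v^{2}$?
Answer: $- 288 \sqrt{7} \approx -761.98$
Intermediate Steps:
$u = \sqrt{7}$ ($u = \sqrt{-2 + 3^{2}} = \sqrt{-2 + 9} = \sqrt{7} \approx 2.6458$)
$32 u O \left(-1\right) = 32 \sqrt{7} \cdot 9 \left(-1\right) = 32 \cdot 9 \sqrt{7} \left(-1\right) = 288 \sqrt{7} \left(-1\right) = - 288 \sqrt{7}$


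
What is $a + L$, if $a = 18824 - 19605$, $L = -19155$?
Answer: $-19936$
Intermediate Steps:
$a = -781$
$a + L = -781 - 19155 = -19936$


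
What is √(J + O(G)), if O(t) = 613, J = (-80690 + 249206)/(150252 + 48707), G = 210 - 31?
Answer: √24298938871297/198959 ≈ 24.776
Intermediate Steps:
G = 179
J = 168516/198959 ≈ 0.84699
√(J + O(G)) = √(168516/198959 + 613) = √(122130383/198959) = √24298938871297/198959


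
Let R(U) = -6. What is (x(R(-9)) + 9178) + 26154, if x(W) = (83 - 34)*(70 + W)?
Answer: 38468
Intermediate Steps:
x(W) = 3430 + 49*W (x(W) = 49*(70 + W) = 3430 + 49*W)
(x(R(-9)) + 9178) + 26154 = ((3430 + 49*(-6)) + 9178) + 26154 = ((3430 - 294) + 9178) + 26154 = (3136 + 9178) + 26154 = 12314 + 26154 = 38468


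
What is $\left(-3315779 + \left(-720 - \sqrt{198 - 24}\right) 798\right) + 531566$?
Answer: $-3358773 - 798 \sqrt{174} \approx -3.3693 \cdot 10^{6}$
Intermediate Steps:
$\left(-3315779 + \left(-720 - \sqrt{198 - 24}\right) 798\right) + 531566 = \left(-3315779 + \left(-720 - \sqrt{174}\right) 798\right) + 531566 = \left(-3315779 - \left(574560 + 798 \sqrt{174}\right)\right) + 531566 = \left(-3890339 - 798 \sqrt{174}\right) + 531566 = -3358773 - 798 \sqrt{174}$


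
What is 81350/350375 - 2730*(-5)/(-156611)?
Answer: 3497884/24119815 ≈ 0.14502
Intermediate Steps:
81350/350375 - 2730*(-5)/(-156611) = 81350*(1/350375) + 13650*(-1/156611) = 3254/14015 - 150/1721 = 3497884/24119815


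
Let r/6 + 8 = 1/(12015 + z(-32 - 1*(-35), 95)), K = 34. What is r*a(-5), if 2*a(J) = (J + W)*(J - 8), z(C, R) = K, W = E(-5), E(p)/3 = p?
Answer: -75184980/12049 ≈ -6239.9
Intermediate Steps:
E(p) = 3*p
W = -15 (W = 3*(-5) = -15)
z(C, R) = 34
a(J) = (-15 + J)*(-8 + J)/2 (a(J) = ((J - 15)*(J - 8))/2 = ((-15 + J)*(-8 + J))/2 = (-15 + J)*(-8 + J)/2)
r = -578346/12049 (r = -48 + 6/(12015 + 34) = -48 + 6/12049 = -578346/12049 ≈ -48.000)
r*a(-5) = -578346*(60 + (1/2)*(-5)**2 - 23/2*(-5))/12049 = -578346*(60 + (1/2)*25 + 115/2)/12049 = -578346*(60 + 25/2 + 115/2)/12049 = -578346/12049*130 = -75184980/12049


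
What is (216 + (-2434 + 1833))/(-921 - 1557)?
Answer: 55/354 ≈ 0.15537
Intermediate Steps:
(216 + (-2434 + 1833))/(-921 - 1557) = (216 - 601)/(-2478) = -385*(-1/2478) = 55/354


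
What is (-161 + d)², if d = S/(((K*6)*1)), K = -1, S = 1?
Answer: 935089/36 ≈ 25975.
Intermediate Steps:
d = -⅙ (d = 1/(-1*6*1) = 1/(-6*1) = 1/(-6) = 1*(-⅙) = -⅙ ≈ -0.16667)
(-161 + d)² = (-161 - ⅙)² = (-967/6)² = 935089/36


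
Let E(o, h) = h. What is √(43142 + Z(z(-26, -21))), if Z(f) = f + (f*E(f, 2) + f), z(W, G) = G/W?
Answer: 2*√1822886/13 ≈ 207.71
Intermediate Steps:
Z(f) = 4*f (Z(f) = f + (f*2 + f) = f + (2*f + f) = f + 3*f = 4*f)
√(43142 + Z(z(-26, -21))) = √(43142 + 4*(-21/(-26))) = √(43142 + 4*(-21*(-1/26))) = √(43142 + 4*(21/26)) = √(43142 + 42/13) = √(560888/13) = 2*√1822886/13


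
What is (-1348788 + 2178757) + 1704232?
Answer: 2534201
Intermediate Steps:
(-1348788 + 2178757) + 1704232 = 829969 + 1704232 = 2534201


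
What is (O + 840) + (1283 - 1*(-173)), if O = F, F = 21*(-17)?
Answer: 1939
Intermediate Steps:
F = -357
O = -357
(O + 840) + (1283 - 1*(-173)) = (-357 + 840) + (1283 - 1*(-173)) = 483 + (1283 + 173) = 483 + 1456 = 1939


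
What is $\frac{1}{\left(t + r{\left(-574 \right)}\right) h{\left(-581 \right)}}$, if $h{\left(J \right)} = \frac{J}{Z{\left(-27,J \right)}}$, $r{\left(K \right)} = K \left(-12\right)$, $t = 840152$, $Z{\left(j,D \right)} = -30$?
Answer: $\frac{3}{49213024} \approx 6.0959 \cdot 10^{-8}$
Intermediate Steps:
$r{\left(K \right)} = - 12 K$
$h{\left(J \right)} = - \frac{J}{30}$ ($h{\left(J \right)} = \frac{J}{-30} = J \left(- \frac{1}{30}\right) = - \frac{J}{30}$)
$\frac{1}{\left(t + r{\left(-574 \right)}\right) h{\left(-581 \right)}} = \frac{1}{\left(840152 - -6888\right) \left(\left(- \frac{1}{30}\right) \left(-581\right)\right)} = \frac{1}{\left(840152 + 6888\right) \frac{581}{30}} = \frac{1}{847040} \cdot \frac{30}{581} = \frac{3}{49213024}$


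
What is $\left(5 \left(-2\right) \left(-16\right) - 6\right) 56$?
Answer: $8624$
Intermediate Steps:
$\left(5 \left(-2\right) \left(-16\right) - 6\right) 56 = \left(\left(-10\right) \left(-16\right) - 6\right) 56 = \left(160 - 6\right) 56 = 154 \cdot 56 = 8624$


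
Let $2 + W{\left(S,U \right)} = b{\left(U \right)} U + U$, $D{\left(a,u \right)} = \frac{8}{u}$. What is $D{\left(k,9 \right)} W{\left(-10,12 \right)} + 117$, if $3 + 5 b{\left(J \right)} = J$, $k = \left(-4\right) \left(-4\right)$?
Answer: $\frac{6529}{45} \approx 145.09$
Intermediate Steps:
$k = 16$
$b{\left(J \right)} = - \frac{3}{5} + \frac{J}{5}$
$W{\left(S,U \right)} = -2 + U + U \left(- \frac{3}{5} + \frac{U}{5}\right)$ ($W{\left(S,U \right)} = -2 + \left(\left(- \frac{3}{5} + \frac{U}{5}\right) U + U\right) = -2 + \left(U \left(- \frac{3}{5} + \frac{U}{5}\right) + U\right) = -2 + \left(U + U \left(- \frac{3}{5} + \frac{U}{5}\right)\right) = -2 + U + U \left(- \frac{3}{5} + \frac{U}{5}\right)$)
$D{\left(k,9 \right)} W{\left(-10,12 \right)} + 117 = \frac{8}{9} \left(-2 + \frac{12^{2}}{5} + \frac{2}{5} \cdot 12\right) + 117 = 8 \cdot \frac{1}{9} \left(-2 + \frac{1}{5} \cdot 144 + \frac{24}{5}\right) + 117 = \frac{8 \left(-2 + \frac{144}{5} + \frac{24}{5}\right)}{9} + 117 = \frac{8}{9} \cdot \frac{158}{5} + 117 = \frac{1264}{45} + 117 = \frac{6529}{45}$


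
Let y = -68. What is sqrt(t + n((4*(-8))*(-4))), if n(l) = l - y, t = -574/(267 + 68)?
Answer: sqrt(21803810)/335 ≈ 13.939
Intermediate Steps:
t = -574/335 ≈ -1.7134
n(l) = 68 + l (n(l) = l - 1*(-68) = l + 68 = 68 + l)
sqrt(t + n((4*(-8))*(-4))) = sqrt(-574/335 + (68 + (4*(-8))*(-4))) = sqrt(-574/335 + (68 - 32*(-4))) = sqrt(-574/335 + (68 + 128)) = sqrt(-574/335 + 196) = sqrt(65086/335) = sqrt(21803810)/335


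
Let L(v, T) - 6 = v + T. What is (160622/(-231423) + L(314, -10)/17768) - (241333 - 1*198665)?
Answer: -87725174809859/2055961932 ≈ -42669.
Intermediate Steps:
L(v, T) = 6 + T + v (L(v, T) = 6 + (v + T) = 6 + (T + v) = 6 + T + v)
(160622/(-231423) + L(314, -10)/17768) - (241333 - 1*198665) = (160622/(-231423) + (6 - 10 + 314)/17768) - (241333 - 1*198665) = (160622*(-1/231423) + 310*(1/17768)) - (241333 - 198665) = (-160622/231423 + 155/8884) - 1*42668 = -1391095283/2055961932 - 42668 = -87725174809859/2055961932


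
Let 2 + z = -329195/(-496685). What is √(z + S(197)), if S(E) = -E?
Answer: 12*I*√13591387677/99337 ≈ 14.083*I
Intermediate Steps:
z = -132835/99337 (z = -2 - 329195/(-496685) = -2 - 329195*(-1/496685) = -2 + 65839/99337 = -132835/99337 ≈ -1.3372)
√(z + S(197)) = √(-132835/99337 - 1*197) = √(-132835/99337 - 197) = √(-19702224/99337) = 12*I*√13591387677/99337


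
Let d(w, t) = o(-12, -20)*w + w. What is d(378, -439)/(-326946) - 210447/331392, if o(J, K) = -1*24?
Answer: -3662426823/6019293824 ≈ -0.60845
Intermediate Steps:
o(J, K) = -24
d(w, t) = -23*w (d(w, t) = -24*w + w = -23*w)
d(378, -439)/(-326946) - 210447/331392 = -23*378/(-326946) - 210447/331392 = -8694*(-1/326946) - 210447*1/331392 = 1449/54491 - 70149/110464 = -3662426823/6019293824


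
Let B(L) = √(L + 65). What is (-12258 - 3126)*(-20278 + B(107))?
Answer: 311956752 - 30768*√43 ≈ 3.1175e+8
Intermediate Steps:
B(L) = √(65 + L)
(-12258 - 3126)*(-20278 + B(107)) = (-12258 - 3126)*(-20278 + √(65 + 107)) = -15384*(-20278 + √172) = -15384*(-20278 + 2*√43) = 311956752 - 30768*√43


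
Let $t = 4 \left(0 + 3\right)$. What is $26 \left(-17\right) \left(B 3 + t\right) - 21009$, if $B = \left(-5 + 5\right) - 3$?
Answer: $-22335$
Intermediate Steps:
$B = -3$ ($B = 0 - 3 = -3$)
$t = 12$ ($t = 4 \cdot 3 = 12$)
$26 \left(-17\right) \left(B 3 + t\right) - 21009 = 26 \left(-17\right) \left(\left(-3\right) 3 + 12\right) - 21009 = - 442 \left(-9 + 12\right) - 21009 = \left(-442\right) 3 - 21009 = -1326 - 21009 = -22335$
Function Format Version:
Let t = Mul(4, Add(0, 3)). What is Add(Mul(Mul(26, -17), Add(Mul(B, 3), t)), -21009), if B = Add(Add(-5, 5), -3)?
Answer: -22335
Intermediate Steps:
B = -3 (B = Add(0, -3) = -3)
t = 12 (t = Mul(4, 3) = 12)
Add(Mul(Mul(26, -17), Add(Mul(B, 3), t)), -21009) = Add(Mul(Mul(26, -17), Add(Mul(-3, 3), 12)), -21009) = Add(Mul(-442, Add(-9, 12)), -21009) = Add(Mul(-442, 3), -21009) = Add(-1326, -21009) = -22335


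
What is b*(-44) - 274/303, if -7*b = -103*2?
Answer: -2748310/2121 ≈ -1295.8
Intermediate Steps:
b = 206/7 (b = -(-103)*2/7 = -⅐*(-206) = 206/7 ≈ 29.429)
b*(-44) - 274/303 = (206/7)*(-44) - 274/303 = -9064/7 - 274*1/303 = -9064/7 - 274/303 = -2748310/2121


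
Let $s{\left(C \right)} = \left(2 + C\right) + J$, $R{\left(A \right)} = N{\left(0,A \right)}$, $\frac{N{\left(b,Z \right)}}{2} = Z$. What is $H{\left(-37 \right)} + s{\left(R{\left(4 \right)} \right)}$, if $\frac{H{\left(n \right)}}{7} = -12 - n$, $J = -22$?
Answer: $163$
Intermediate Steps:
$N{\left(b,Z \right)} = 2 Z$
$H{\left(n \right)} = -84 - 7 n$ ($H{\left(n \right)} = 7 \left(-12 - n\right) = -84 - 7 n$)
$R{\left(A \right)} = 2 A$
$s{\left(C \right)} = -20 + C$ ($s{\left(C \right)} = \left(2 + C\right) - 22 = -20 + C$)
$H{\left(-37 \right)} + s{\left(R{\left(4 \right)} \right)} = \left(-84 - -259\right) + \left(-20 + 2 \cdot 4\right) = \left(-84 + 259\right) + \left(-20 + 8\right) = 175 - 12 = 163$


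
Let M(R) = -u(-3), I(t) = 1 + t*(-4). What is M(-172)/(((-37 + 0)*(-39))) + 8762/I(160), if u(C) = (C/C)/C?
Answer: -1404817/102453 ≈ -13.712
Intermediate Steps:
u(C) = 1/C
I(t) = 1 - 4*t
M(R) = ⅓ (M(R) = -1/(-3) = -1*(-⅓) = ⅓)
M(-172)/(((-37 + 0)*(-39))) + 8762/I(160) = 1/(3*(((-37 + 0)*(-39)))) + 8762/(1 - 4*160) = 1/(3*((-37*(-39)))) + 8762/(1 - 640) = (⅓)/1443 + 8762/(-639) = (⅓)*(1/1443) + 8762*(-1/639) = 1/4329 - 8762/639 = -1404817/102453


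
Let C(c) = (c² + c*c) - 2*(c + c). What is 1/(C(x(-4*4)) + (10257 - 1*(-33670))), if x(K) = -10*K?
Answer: 1/94487 ≈ 1.0583e-5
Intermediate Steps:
C(c) = -4*c + 2*c² (C(c) = (c² + c²) - 4*c = 2*c² - 4*c = -4*c + 2*c²)
1/(C(x(-4*4)) + (10257 - 1*(-33670))) = 1/(2*(-(-40)*4)*(-2 - (-40)*4) + (10257 - 1*(-33670))) = 1/(2*(-10*(-16))*(-2 - 10*(-16)) + (10257 + 33670)) = 1/(2*160*(-2 + 160) + 43927) = 1/(2*160*158 + 43927) = 1/(50560 + 43927) = 1/94487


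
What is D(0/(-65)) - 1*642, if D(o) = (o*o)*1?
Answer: -642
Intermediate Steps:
D(o) = o² (D(o) = o²*1 = o²)
D(0/(-65)) - 1*642 = (0/(-65))² - 1*642 = (0*(-1/65))² - 642 = 0² - 642 = 0 - 642 = -642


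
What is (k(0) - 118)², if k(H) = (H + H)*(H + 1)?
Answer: 13924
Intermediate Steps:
k(H) = 2*H*(1 + H) (k(H) = (2*H)*(1 + H) = 2*H*(1 + H))
(k(0) - 118)² = (2*0*(1 + 0) - 118)² = (2*0*1 - 118)² = (0 - 118)² = (-118)² = 13924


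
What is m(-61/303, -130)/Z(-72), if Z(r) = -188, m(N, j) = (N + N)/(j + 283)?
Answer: 61/4357746 ≈ 1.3998e-5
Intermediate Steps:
m(N, j) = 2*N/(283 + j) (m(N, j) = (2*N)/(283 + j) = 2*N/(283 + j))
m(-61/303, -130)/Z(-72) = (2*(-61/303)/(283 - 130))/(-188) = (2*(-61*1/303)/153)*(-1/188) = (2*(-61/303)*(1/153))*(-1/188) = -122/46359*(-1/188) = 61/4357746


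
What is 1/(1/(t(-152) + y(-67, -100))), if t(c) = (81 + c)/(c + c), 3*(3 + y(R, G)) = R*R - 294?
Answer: 1272757/912 ≈ 1395.6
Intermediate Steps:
y(R, G) = -101 + R²/3 (y(R, G) = -3 + (R*R - 294)/3 = -3 + (R² - 294)/3 = -3 + (-294 + R²)/3 = -3 + (-98 + R²/3) = -101 + R²/3)
t(c) = (81 + c)/(2*c) (t(c) = (81 + c)/((2*c)) = (81 + c)*(1/(2*c)) = (81 + c)/(2*c))
1/(1/(t(-152) + y(-67, -100))) = 1/(1/((½)*(81 - 152)/(-152) + (-101 + (⅓)*(-67)²))) = 1/(1/((½)*(-1/152)*(-71) + (-101 + (⅓)*4489))) = 1/(1/(71/304 + (-101 + 4489/3))) = 1/(1/(71/304 + 4186/3)) = 1/(1/(1272757/912)) = 1/(912/1272757) = 1272757/912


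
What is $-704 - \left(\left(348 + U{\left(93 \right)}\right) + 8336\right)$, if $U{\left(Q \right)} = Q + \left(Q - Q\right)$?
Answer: $-9481$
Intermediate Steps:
$U{\left(Q \right)} = Q$ ($U{\left(Q \right)} = Q + 0 = Q$)
$-704 - \left(\left(348 + U{\left(93 \right)}\right) + 8336\right) = -704 - \left(\left(348 + 93\right) + 8336\right) = -704 - \left(441 + 8336\right) = -704 - 8777 = -9481$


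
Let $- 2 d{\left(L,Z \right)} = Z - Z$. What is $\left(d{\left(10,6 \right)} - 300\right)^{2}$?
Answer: $90000$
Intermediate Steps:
$d{\left(L,Z \right)} = 0$ ($d{\left(L,Z \right)} = - \frac{Z - Z}{2} = \left(- \frac{1}{2}\right) 0 = 0$)
$\left(d{\left(10,6 \right)} - 300\right)^{2} = \left(0 - 300\right)^{2} = \left(-300\right)^{2} = 90000$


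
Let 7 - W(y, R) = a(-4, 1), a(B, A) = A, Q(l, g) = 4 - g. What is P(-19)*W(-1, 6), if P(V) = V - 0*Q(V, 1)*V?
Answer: -114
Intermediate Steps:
W(y, R) = 6 (W(y, R) = 7 - 1*1 = 7 - 1 = 6)
P(V) = V (P(V) = V - 0*(4 - 1*1)*V = V - 0*(4 - 1)*V = V - 0*3*V = V - 0*V = V - 1*0 = V + 0 = V)
P(-19)*W(-1, 6) = -19*6 = -114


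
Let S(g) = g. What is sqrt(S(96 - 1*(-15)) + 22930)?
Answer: sqrt(23041) ≈ 151.79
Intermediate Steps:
sqrt(S(96 - 1*(-15)) + 22930) = sqrt((96 - 1*(-15)) + 22930) = sqrt((96 + 15) + 22930) = sqrt(111 + 22930) = sqrt(23041)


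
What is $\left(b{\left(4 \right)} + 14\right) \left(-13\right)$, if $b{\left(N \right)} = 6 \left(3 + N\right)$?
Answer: $-728$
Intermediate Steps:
$b{\left(N \right)} = 18 + 6 N$
$\left(b{\left(4 \right)} + 14\right) \left(-13\right) = \left(\left(18 + 6 \cdot 4\right) + 14\right) \left(-13\right) = \left(\left(18 + 24\right) + 14\right) \left(-13\right) = \left(42 + 14\right) \left(-13\right) = 56 \left(-13\right) = -728$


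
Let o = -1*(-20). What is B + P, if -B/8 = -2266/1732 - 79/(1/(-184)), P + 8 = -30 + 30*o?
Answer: -50104826/433 ≈ -1.1572e+5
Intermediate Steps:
o = 20
P = 562 (P = -8 + (-30 + 30*20) = -8 + (-30 + 600) = -8 + 570 = 562)
B = -50348172/433 (B = -8*(-2266/1732 - 79/(1/(-184))) = -8*(-2266*1/1732 - 79/(-1/184)) = -8*(-1133/866 - 79*(-184)) = -8*(-1133/866 + 14536) = -8*12587043/866 = -50348172/433 ≈ -1.1628e+5)
B + P = -50348172/433 + 562 = -50104826/433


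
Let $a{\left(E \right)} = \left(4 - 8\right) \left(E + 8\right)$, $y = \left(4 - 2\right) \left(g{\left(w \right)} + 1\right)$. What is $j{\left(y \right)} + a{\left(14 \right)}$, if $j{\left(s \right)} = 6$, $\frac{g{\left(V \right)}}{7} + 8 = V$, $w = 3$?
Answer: $-82$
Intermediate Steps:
$g{\left(V \right)} = -56 + 7 V$
$y = -68$ ($y = \left(4 - 2\right) \left(\left(-56 + 7 \cdot 3\right) + 1\right) = 2 \left(\left(-56 + 21\right) + 1\right) = 2 \left(-35 + 1\right) = 2 \left(-34\right) = -68$)
$a{\left(E \right)} = -32 - 4 E$ ($a{\left(E \right)} = - 4 \left(8 + E\right) = -32 - 4 E$)
$j{\left(y \right)} + a{\left(14 \right)} = 6 - 88 = -82$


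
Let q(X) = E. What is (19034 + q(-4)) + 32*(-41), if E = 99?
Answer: 17821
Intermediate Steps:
q(X) = 99
(19034 + q(-4)) + 32*(-41) = (19034 + 99) + 32*(-41) = 19133 - 1312 = 17821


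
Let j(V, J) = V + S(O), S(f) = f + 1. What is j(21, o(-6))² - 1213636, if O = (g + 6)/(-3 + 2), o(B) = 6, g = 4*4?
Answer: -1213636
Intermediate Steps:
g = 16
O = -22 (O = (16 + 6)/(-3 + 2) = 22/(-1) = 22*(-1) = -22)
S(f) = 1 + f
j(V, J) = -21 + V (j(V, J) = V + (1 - 22) = V - 21 = -21 + V)
j(21, o(-6))² - 1213636 = (-21 + 21)² - 1213636 = 0² - 1213636 = 0 - 1213636 = -1213636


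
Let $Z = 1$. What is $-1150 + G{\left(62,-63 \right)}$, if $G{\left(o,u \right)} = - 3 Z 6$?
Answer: $-1168$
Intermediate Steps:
$G{\left(o,u \right)} = -18$ ($G{\left(o,u \right)} = \left(-3\right) 1 \cdot 6 = \left(-3\right) 6 = -18$)
$-1150 + G{\left(62,-63 \right)} = -1150 - 18 = -1168$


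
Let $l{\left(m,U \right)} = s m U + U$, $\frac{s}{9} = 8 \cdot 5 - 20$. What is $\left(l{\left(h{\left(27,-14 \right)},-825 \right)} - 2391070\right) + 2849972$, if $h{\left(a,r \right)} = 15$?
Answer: $-1769423$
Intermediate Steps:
$s = 180$ ($s = 9 \left(8 \cdot 5 - 20\right) = 9 \left(40 - 20\right) = 9 \cdot 20 = 180$)
$l{\left(m,U \right)} = U + 180 U m$ ($l{\left(m,U \right)} = 180 m U + U = 180 U m + U = U + 180 U m$)
$\left(l{\left(h{\left(27,-14 \right)},-825 \right)} - 2391070\right) + 2849972 = \left(- 825 \left(1 + 180 \cdot 15\right) - 2391070\right) + 2849972 = \left(- 825 \left(1 + 2700\right) - 2391070\right) + 2849972 = \left(\left(-825\right) 2701 - 2391070\right) + 2849972 = \left(-2228325 - 2391070\right) + 2849972 = -4619395 + 2849972 = -1769423$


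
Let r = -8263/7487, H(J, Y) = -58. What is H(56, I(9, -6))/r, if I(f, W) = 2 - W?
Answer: 434246/8263 ≈ 52.553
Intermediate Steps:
r = -8263/7487 (r = -8263*1/7487 = -8263/7487 ≈ -1.1036)
H(56, I(9, -6))/r = -58/(-8263/7487) = -58*(-7487/8263) = 434246/8263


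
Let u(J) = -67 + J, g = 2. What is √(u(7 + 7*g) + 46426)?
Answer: 2*√11595 ≈ 215.36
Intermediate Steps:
√(u(7 + 7*g) + 46426) = √((-67 + (7 + 7*2)) + 46426) = √((-67 + (7 + 14)) + 46426) = √((-67 + 21) + 46426) = √(-46 + 46426) = √46380 = 2*√11595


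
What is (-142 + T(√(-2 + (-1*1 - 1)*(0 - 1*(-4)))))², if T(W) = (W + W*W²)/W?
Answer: 22801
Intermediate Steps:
T(W) = (W + W³)/W
(-142 + T(√(-2 + (-1*1 - 1)*(0 - 1*(-4)))))² = (-142 + (1 + (√(-2 + (-1*1 - 1)*(0 - 1*(-4))))²))² = (-142 + (1 + (√(-2 + (-1 - 1)*(0 + 4)))²))² = (-142 + (1 + (√(-2 - 2*4))²))² = (-142 + (1 + (√(-2 - 8))²))² = (-142 + (1 + (√(-10))²))² = (-142 + (1 + (I*√10)²))² = (-142 + (1 - 10))² = (-142 - 9)² = (-151)² = 22801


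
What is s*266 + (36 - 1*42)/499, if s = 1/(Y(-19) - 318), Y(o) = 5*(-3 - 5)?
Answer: -67441/89321 ≈ -0.75504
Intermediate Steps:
Y(o) = -40 (Y(o) = 5*(-8) = -40)
s = -1/358 (s = 1/(-40 - 318) = 1/(-358) = -1/358 ≈ -0.0027933)
s*266 + (36 - 1*42)/499 = -1/358*266 + (36 - 1*42)/499 = -133/179 + (36 - 42)*(1/499) = -133/179 - 6*1/499 = -133/179 - 6/499 = -67441/89321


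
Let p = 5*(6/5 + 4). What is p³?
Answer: 17576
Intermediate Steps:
p = 26 (p = 5*(6*(⅕) + 4) = 5*(6/5 + 4) = 5*(26/5) = 26)
p³ = 26³ = 17576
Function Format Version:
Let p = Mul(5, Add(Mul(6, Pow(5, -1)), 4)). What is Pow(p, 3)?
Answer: 17576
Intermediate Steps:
p = 26 (p = Mul(5, Add(Mul(6, Rational(1, 5)), 4)) = Mul(5, Add(Rational(6, 5), 4)) = Mul(5, Rational(26, 5)) = 26)
Pow(p, 3) = Pow(26, 3) = 17576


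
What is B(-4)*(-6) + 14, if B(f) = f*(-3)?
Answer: -58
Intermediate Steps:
B(f) = -3*f
B(-4)*(-6) + 14 = -3*(-4)*(-6) + 14 = 12*(-6) + 14 = -72 + 14 = -58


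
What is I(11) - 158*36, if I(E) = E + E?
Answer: -5666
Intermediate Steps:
I(E) = 2*E
I(11) - 158*36 = 2*11 - 158*36 = 22 - 5688 = -5666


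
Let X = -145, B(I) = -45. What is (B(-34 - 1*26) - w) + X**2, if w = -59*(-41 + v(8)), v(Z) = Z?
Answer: 19033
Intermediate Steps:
w = 1947 (w = -59*(-41 + 8) = -59*(-33) = 1947)
(B(-34 - 1*26) - w) + X**2 = (-45 - 1*1947) + (-145)**2 = (-45 - 1947) + 21025 = -1992 + 21025 = 19033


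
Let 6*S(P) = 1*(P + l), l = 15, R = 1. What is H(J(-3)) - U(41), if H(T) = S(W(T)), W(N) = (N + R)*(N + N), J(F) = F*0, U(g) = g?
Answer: -77/2 ≈ -38.500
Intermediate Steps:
J(F) = 0
W(N) = 2*N*(1 + N) (W(N) = (N + 1)*(N + N) = (1 + N)*(2*N) = 2*N*(1 + N))
S(P) = 5/2 + P/6 (S(P) = (1*(P + 15))/6 = (1*(15 + P))/6 = (15 + P)/6 = 5/2 + P/6)
H(T) = 5/2 + T*(1 + T)/3 (H(T) = 5/2 + (2*T*(1 + T))/6 = 5/2 + T*(1 + T)/3)
H(J(-3)) - U(41) = (5/2 + (1/3)*0*(1 + 0)) - 1*41 = (5/2 + (1/3)*0*1) - 41 = (5/2 + 0) - 41 = 5/2 - 41 = -77/2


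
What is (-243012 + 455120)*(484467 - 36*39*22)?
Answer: 96207734532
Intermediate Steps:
(-243012 + 455120)*(484467 - 36*39*22) = 212108*(484467 - 1404*22) = 212108*(484467 - 30888) = 212108*453579 = 96207734532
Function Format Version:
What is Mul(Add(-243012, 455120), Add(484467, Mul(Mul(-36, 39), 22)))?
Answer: 96207734532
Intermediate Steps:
Mul(Add(-243012, 455120), Add(484467, Mul(Mul(-36, 39), 22))) = Mul(212108, Add(484467, Mul(-1404, 22))) = Mul(212108, Add(484467, -30888)) = Mul(212108, 453579) = 96207734532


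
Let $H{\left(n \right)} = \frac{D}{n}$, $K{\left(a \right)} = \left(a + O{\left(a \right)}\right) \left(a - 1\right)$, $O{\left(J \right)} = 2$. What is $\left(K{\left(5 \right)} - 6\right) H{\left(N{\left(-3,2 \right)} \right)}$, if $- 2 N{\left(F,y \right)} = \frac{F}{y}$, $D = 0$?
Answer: $0$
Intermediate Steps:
$N{\left(F,y \right)} = - \frac{F}{2 y}$ ($N{\left(F,y \right)} = - \frac{F \frac{1}{y}}{2} = - \frac{F}{2 y}$)
$K{\left(a \right)} = \left(-1 + a\right) \left(2 + a\right)$ ($K{\left(a \right)} = \left(a + 2\right) \left(a - 1\right) = \left(2 + a\right) \left(-1 + a\right) = \left(-1 + a\right) \left(2 + a\right)$)
$H{\left(n \right)} = 0$ ($H{\left(n \right)} = \frac{0}{n} = 0$)
$\left(K{\left(5 \right)} - 6\right) H{\left(N{\left(-3,2 \right)} \right)} = \left(\left(-2 + 5 + 5^{2}\right) - 6\right) 0 = \left(\left(-2 + 5 + 25\right) - 6\right) 0 = \left(28 - 6\right) 0 = 22 \cdot 0 = 0$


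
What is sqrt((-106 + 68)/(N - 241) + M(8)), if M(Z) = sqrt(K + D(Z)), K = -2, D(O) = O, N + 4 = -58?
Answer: sqrt(11514 + 91809*sqrt(6))/303 ≈ 1.6047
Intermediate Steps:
N = -62 (N = -4 - 58 = -62)
M(Z) = sqrt(-2 + Z)
sqrt((-106 + 68)/(N - 241) + M(8)) = sqrt((-106 + 68)/(-62 - 241) + sqrt(-2 + 8)) = sqrt(-38/(-303) + sqrt(6)) = sqrt(-38*(-1/303) + sqrt(6)) = sqrt(38/303 + sqrt(6))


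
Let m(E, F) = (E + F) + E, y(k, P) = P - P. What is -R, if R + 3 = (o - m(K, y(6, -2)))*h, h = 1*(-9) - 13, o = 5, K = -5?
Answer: 333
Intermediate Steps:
y(k, P) = 0
m(E, F) = F + 2*E
h = -22 (h = -9 - 13 = -22)
R = -333 (R = -3 + (5 - (0 + 2*(-5)))*(-22) = -3 + (5 - (0 - 10))*(-22) = -3 + (5 - 1*(-10))*(-22) = -3 + (5 + 10)*(-22) = -3 + 15*(-22) = -3 - 330 = -333)
-R = -1*(-333) = 333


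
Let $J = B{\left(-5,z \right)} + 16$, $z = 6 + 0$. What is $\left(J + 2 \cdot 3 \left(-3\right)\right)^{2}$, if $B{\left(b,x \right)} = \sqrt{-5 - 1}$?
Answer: $\left(2 - i \sqrt{6}\right)^{2} \approx -2.0 - 9.798 i$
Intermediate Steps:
$z = 6$
$B{\left(b,x \right)} = i \sqrt{6}$ ($B{\left(b,x \right)} = \sqrt{-6} = i \sqrt{6}$)
$J = 16 + i \sqrt{6}$ ($J = i \sqrt{6} + 16 = 16 + i \sqrt{6} \approx 16.0 + 2.4495 i$)
$\left(J + 2 \cdot 3 \left(-3\right)\right)^{2} = \left(\left(16 + i \sqrt{6}\right) + 2 \cdot 3 \left(-3\right)\right)^{2} = \left(\left(16 + i \sqrt{6}\right) + 6 \left(-3\right)\right)^{2} = \left(\left(16 + i \sqrt{6}\right) - 18\right)^{2} = \left(-2 + i \sqrt{6}\right)^{2}$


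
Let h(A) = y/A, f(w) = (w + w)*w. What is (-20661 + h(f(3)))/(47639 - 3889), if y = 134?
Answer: -92941/196875 ≈ -0.47208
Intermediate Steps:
f(w) = 2*w**2 (f(w) = (2*w)*w = 2*w**2)
h(A) = 134/A
(-20661 + h(f(3)))/(47639 - 3889) = (-20661 + 134/((2*3**2)))/(47639 - 3889) = (-20661 + 134/((2*9)))/43750 = (-20661 + 134/18)*(1/43750) = (-20661 + 134*(1/18))*(1/43750) = (-20661 + 67/9)*(1/43750) = -185882/9*1/43750 = -92941/196875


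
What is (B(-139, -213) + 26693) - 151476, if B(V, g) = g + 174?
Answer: -124822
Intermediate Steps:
B(V, g) = 174 + g
(B(-139, -213) + 26693) - 151476 = ((174 - 213) + 26693) - 151476 = (-39 + 26693) - 151476 = 26654 - 151476 = -124822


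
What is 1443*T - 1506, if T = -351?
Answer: -507999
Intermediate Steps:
1443*T - 1506 = 1443*(-351) - 1506 = -506493 - 1506 = -507999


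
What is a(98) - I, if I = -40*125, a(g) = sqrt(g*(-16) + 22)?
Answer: 5000 + I*sqrt(1546) ≈ 5000.0 + 39.319*I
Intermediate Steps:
a(g) = sqrt(22 - 16*g) (a(g) = sqrt(-16*g + 22) = sqrt(22 - 16*g))
I = -5000
a(98) - I = sqrt(22 - 16*98) - 1*(-5000) = sqrt(22 - 1568) + 5000 = sqrt(-1546) + 5000 = I*sqrt(1546) + 5000 = 5000 + I*sqrt(1546)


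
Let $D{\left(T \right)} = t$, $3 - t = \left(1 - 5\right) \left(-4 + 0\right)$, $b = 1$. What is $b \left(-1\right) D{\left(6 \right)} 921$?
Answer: $11973$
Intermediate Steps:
$t = -13$ ($t = 3 - \left(1 - 5\right) \left(-4 + 0\right) = 3 - \left(-4\right) \left(-4\right) = 3 - 16 = -13$)
$D{\left(T \right)} = -13$
$b \left(-1\right) D{\left(6 \right)} 921 = 1 \left(-1\right) \left(-13\right) 921 = \left(-1\right) \left(-13\right) 921 = 13 \cdot 921 = 11973$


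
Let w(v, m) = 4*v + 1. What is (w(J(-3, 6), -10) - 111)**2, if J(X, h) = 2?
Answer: 10404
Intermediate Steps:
w(v, m) = 1 + 4*v
(w(J(-3, 6), -10) - 111)**2 = ((1 + 4*2) - 111)**2 = ((1 + 8) - 111)**2 = (9 - 111)**2 = (-102)**2 = 10404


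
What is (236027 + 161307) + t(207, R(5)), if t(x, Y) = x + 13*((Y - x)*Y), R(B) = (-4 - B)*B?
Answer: 544961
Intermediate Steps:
R(B) = B*(-4 - B)
t(x, Y) = x + 13*Y*(Y - x) (t(x, Y) = x + 13*(Y*(Y - x)) = x + 13*Y*(Y - x))
(236027 + 161307) + t(207, R(5)) = (236027 + 161307) + (207 + 13*(-1*5*(4 + 5))² - 13*(-1*5*(4 + 5))*207) = 397334 + (207 + 13*(-1*5*9)² - 13*(-1*5*9)*207) = 397334 + (207 + 13*(-45)² - 13*(-45)*207) = 397334 + (207 + 13*2025 + 121095) = 397334 + (207 + 26325 + 121095) = 397334 + 147627 = 544961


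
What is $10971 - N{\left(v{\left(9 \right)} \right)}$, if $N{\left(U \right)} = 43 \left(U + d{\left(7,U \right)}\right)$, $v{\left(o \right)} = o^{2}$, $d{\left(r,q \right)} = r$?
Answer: $7187$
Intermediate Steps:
$N{\left(U \right)} = 301 + 43 U$ ($N{\left(U \right)} = 43 \left(U + 7\right) = 43 \left(7 + U\right) = 301 + 43 U$)
$10971 - N{\left(v{\left(9 \right)} \right)} = 10971 - \left(301 + 43 \cdot 9^{2}\right) = 10971 - \left(301 + 43 \cdot 81\right) = 10971 - \left(301 + 3483\right) = 10971 - 3784 = 7187$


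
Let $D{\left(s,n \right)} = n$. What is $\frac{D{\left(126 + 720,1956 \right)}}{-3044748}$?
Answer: $- \frac{163}{253729} \approx -0.00064242$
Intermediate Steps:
$\frac{D{\left(126 + 720,1956 \right)}}{-3044748} = \frac{1956}{-3044748} = 1956 \left(- \frac{1}{3044748}\right) = - \frac{163}{253729}$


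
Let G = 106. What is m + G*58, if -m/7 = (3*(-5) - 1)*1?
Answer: 6260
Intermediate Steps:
m = 112 (m = -7*(3*(-5) - 1) = -7*(-15 - 1) = -(-112) = -7*(-16) = 112)
m + G*58 = 112 + 106*58 = 112 + 6148 = 6260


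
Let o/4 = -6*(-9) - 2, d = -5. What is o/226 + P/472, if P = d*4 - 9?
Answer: 45811/53336 ≈ 0.85891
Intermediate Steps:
P = -29 (P = -5*4 - 9 = -20 - 9 = -29)
o = 208 (o = 4*(-6*(-9) - 2) = 4*(54 - 2) = 4*52 = 208)
o/226 + P/472 = 208/226 - 29/472 = 208*(1/226) - 29*1/472 = 104/113 - 29/472 = 45811/53336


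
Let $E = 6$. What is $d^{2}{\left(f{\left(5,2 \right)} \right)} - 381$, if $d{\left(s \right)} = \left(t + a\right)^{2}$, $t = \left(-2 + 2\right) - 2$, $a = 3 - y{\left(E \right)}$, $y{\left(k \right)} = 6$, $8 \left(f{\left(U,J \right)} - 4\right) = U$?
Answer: $244$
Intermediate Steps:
$f{\left(U,J \right)} = 4 + \frac{U}{8}$
$a = -3$ ($a = 3 - 6 = -3$)
$t = -2$ ($t = 0 - 2 = -2$)
$d{\left(s \right)} = 25$ ($d{\left(s \right)} = \left(-2 - 3\right)^{2} = \left(-5\right)^{2} = 25$)
$d^{2}{\left(f{\left(5,2 \right)} \right)} - 381 = 25^{2} - 381 = 625 - 381 = 244$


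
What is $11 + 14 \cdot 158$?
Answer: $2223$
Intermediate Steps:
$11 + 14 \cdot 158 = 11 + 2212 = 2223$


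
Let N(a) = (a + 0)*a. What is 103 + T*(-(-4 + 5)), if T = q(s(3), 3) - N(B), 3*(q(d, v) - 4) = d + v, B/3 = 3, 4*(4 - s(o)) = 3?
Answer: 2135/12 ≈ 177.92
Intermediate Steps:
s(o) = 13/4 (s(o) = 4 - ¼*3 = 4 - ¾ = 13/4)
B = 9 (B = 3*3 = 9)
N(a) = a² (N(a) = a*a = a²)
q(d, v) = 4 + d/3 + v/3 (q(d, v) = 4 + (d + v)/3 = 4 + (d/3 + v/3) = 4 + d/3 + v/3)
T = -899/12 (T = (4 + (⅓)*(13/4) + (⅓)*3) - 1*9² = (4 + 13/12 + 1) - 1*81 = 73/12 - 81 = -899/12 ≈ -74.917)
103 + T*(-(-4 + 5)) = 103 - (-899)*(-4 + 5)/12 = 103 - (-899)/12 = 103 - 899/12*(-1) = 103 + 899/12 = 2135/12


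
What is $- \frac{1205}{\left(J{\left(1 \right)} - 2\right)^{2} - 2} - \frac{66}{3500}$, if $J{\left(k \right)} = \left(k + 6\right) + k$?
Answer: $- \frac{527468}{14875} \approx -35.46$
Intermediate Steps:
$J{\left(k \right)} = 6 + 2 k$ ($J{\left(k \right)} = \left(6 + k\right) + k = 6 + 2 k$)
$- \frac{1205}{\left(J{\left(1 \right)} - 2\right)^{2} - 2} - \frac{66}{3500} = - \frac{1205}{\left(\left(6 + 2 \cdot 1\right) - 2\right)^{2} - 2} - \frac{66}{3500} = - \frac{1205}{\left(\left(6 + 2\right) - 2\right)^{2} - 2} - \frac{33}{1750} = - \frac{1205}{\left(8 - 2\right)^{2} - 2} - \frac{33}{1750} = - \frac{1205}{6^{2} - 2} - \frac{33}{1750} = - \frac{1205}{36 - 2} - \frac{33}{1750} = - \frac{1205}{34} - \frac{33}{1750} = - \frac{527468}{14875}$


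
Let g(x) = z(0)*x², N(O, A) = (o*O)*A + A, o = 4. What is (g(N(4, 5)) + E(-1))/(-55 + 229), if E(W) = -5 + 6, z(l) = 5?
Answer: 6021/29 ≈ 207.62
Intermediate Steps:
E(W) = 1
N(O, A) = A + 4*A*O (N(O, A) = (4*O)*A + A = 4*A*O + A = A + 4*A*O)
g(x) = 5*x²
(g(N(4, 5)) + E(-1))/(-55 + 229) = (5*(5*(1 + 4*4))² + 1)/(-55 + 229) = (5*(5*(1 + 16))² + 1)/174 = (5*(5*17)² + 1)*(1/174) = (5*85² + 1)*(1/174) = (5*7225 + 1)*(1/174) = (36125 + 1)*(1/174) = 36126*(1/174) = 6021/29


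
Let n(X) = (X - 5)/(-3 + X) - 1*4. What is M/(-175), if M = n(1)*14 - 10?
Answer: 38/175 ≈ 0.21714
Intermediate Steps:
n(X) = -4 + (-5 + X)/(-3 + X) (n(X) = (-5 + X)/(-3 + X) - 4 = -4 + (-5 + X)/(-3 + X))
M = -38 (M = ((7 - 3*1)/(-3 + 1))*14 - 10 = ((7 - 3)/(-2))*14 - 10 = -1/2*4*14 - 10 = -2*14 - 10 = -28 - 10 = -38)
M/(-175) = -38/(-175) = -38*(-1/175) = 38/175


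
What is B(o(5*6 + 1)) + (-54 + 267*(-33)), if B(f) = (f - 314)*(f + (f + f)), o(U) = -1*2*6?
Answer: 2871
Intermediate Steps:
o(U) = -12 (o(U) = -2*6 = -12)
B(f) = 3*f*(-314 + f) (B(f) = (-314 + f)*(f + 2*f) = (-314 + f)*(3*f) = 3*f*(-314 + f))
B(o(5*6 + 1)) + (-54 + 267*(-33)) = 3*(-12)*(-314 - 12) + (-54 + 267*(-33)) = 3*(-12)*(-326) + (-54 - 8811) = 11736 - 8865 = 2871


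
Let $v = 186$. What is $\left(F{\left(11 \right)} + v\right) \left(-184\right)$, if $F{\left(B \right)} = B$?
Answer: $-36248$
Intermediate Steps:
$\left(F{\left(11 \right)} + v\right) \left(-184\right) = \left(11 + 186\right) \left(-184\right) = 197 \left(-184\right) = -36248$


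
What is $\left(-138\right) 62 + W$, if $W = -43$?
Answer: $-8599$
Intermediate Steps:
$\left(-138\right) 62 + W = \left(-138\right) 62 - 43 = -8556 - 43 = -8599$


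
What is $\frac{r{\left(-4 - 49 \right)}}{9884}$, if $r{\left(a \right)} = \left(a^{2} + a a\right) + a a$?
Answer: $\frac{8427}{9884} \approx 0.85259$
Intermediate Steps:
$r{\left(a \right)} = 3 a^{2}$ ($r{\left(a \right)} = \left(a^{2} + a^{2}\right) + a^{2} = 2 a^{2} + a^{2} = 3 a^{2}$)
$\frac{r{\left(-4 - 49 \right)}}{9884} = \frac{3 \left(-4 - 49\right)^{2}}{9884} = 3 \left(-53\right)^{2} \cdot \frac{1}{9884} = 3 \cdot 2809 \cdot \frac{1}{9884} = 8427 \cdot \frac{1}{9884} = \frac{8427}{9884}$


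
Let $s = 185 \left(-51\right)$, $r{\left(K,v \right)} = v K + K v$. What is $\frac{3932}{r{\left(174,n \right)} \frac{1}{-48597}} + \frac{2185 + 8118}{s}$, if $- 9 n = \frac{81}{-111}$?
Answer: $- \frac{617650663664}{91205} \approx -6.7721 \cdot 10^{6}$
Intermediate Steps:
$n = \frac{3}{37}$ ($n = - \frac{81 \frac{1}{-111}}{9} = - \frac{81 \left(- \frac{1}{111}\right)}{9} = \left(- \frac{1}{9}\right) \left(- \frac{27}{37}\right) = \frac{3}{37} \approx 0.081081$)
$r{\left(K,v \right)} = 2 K v$ ($r{\left(K,v \right)} = K v + K v = 2 K v$)
$s = -9435$
$\frac{3932}{r{\left(174,n \right)} \frac{1}{-48597}} + \frac{2185 + 8118}{s} = \frac{3932}{2 \cdot 174 \cdot \frac{3}{37} \frac{1}{-48597}} + \frac{2185 + 8118}{-9435} = \frac{3932}{\frac{1044}{37} \left(- \frac{1}{48597}\right)} + 10303 \left(- \frac{1}{9435}\right) = \frac{3932}{- \frac{348}{599363}} - \frac{10303}{9435} = 3932 \left(- \frac{599363}{348}\right) - \frac{10303}{9435} = - \frac{589173829}{87} - \frac{10303}{9435} = - \frac{617650663664}{91205}$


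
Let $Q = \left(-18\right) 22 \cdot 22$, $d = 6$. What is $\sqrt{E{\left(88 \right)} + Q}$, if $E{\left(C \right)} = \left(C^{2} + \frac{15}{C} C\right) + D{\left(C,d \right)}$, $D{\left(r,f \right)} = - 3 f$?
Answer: $i \sqrt{971} \approx 31.161 i$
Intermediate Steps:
$Q = -8712$ ($Q = \left(-396\right) 22 = -8712$)
$E{\left(C \right)} = -3 + C^{2}$ ($E{\left(C \right)} = \left(C^{2} + \frac{15}{C} C\right) - 18 = \left(C^{2} + 15\right) - 18 = \left(15 + C^{2}\right) - 18 = -3 + C^{2}$)
$\sqrt{E{\left(88 \right)} + Q} = \sqrt{\left(-3 + 88^{2}\right) - 8712} = \sqrt{\left(-3 + 7744\right) - 8712} = \sqrt{7741 - 8712} = \sqrt{-971} = i \sqrt{971}$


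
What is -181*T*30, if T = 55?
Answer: -298650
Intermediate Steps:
-181*T*30 = -181*55*30 = -9955*30 = -298650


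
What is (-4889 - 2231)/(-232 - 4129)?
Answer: 80/49 ≈ 1.6327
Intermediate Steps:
(-4889 - 2231)/(-232 - 4129) = -7120/(-4361) = -7120*(-1/4361) = 80/49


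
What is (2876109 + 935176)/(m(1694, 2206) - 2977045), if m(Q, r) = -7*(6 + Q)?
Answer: -762257/597789 ≈ -1.2751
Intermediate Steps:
m(Q, r) = -42 - 7*Q
(2876109 + 935176)/(m(1694, 2206) - 2977045) = (2876109 + 935176)/((-42 - 7*1694) - 2977045) = 3811285/((-42 - 11858) - 2977045) = 3811285/(-11900 - 2977045) = 3811285/(-2988945) = 3811285*(-1/2988945) = -762257/597789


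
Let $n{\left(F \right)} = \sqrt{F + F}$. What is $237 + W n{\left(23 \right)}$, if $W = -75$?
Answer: $237 - 75 \sqrt{46} \approx -271.67$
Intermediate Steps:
$n{\left(F \right)} = \sqrt{2} \sqrt{F}$ ($n{\left(F \right)} = \sqrt{2 F} = \sqrt{2} \sqrt{F}$)
$237 + W n{\left(23 \right)} = 237 - 75 \sqrt{2} \sqrt{23} = 237 - 75 \sqrt{46}$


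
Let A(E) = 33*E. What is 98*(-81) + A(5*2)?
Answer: -7608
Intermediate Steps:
98*(-81) + A(5*2) = 98*(-81) + 33*(5*2) = -7938 + 33*10 = -7938 + 330 = -7608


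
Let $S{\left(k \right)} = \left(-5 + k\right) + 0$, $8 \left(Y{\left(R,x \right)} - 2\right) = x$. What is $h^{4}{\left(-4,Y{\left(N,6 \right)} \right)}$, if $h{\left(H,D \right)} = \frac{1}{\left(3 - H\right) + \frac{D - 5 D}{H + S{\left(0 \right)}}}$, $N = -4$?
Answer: $\frac{6561}{29986576} \approx 0.0002188$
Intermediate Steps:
$Y{\left(R,x \right)} = 2 + \frac{x}{8}$
$S{\left(k \right)} = -5 + k$
$h{\left(H,D \right)} = \frac{1}{3 - H - \frac{4 D}{-5 + H}}$ ($h{\left(H,D \right)} = \frac{1}{\left(3 - H\right) + \frac{D - 5 D}{H + \left(-5 + 0\right)}} = \frac{1}{\left(3 - H\right) + \frac{\left(-4\right) D}{H - 5}} = \frac{1}{\left(3 - H\right) + \frac{\left(-4\right) D}{-5 + H}} = \frac{1}{\left(3 - H\right) - \frac{4 D}{-5 + H}} = \frac{1}{3 - H - \frac{4 D}{-5 + H}}$)
$h^{4}{\left(-4,Y{\left(N,6 \right)} \right)} = \left(\frac{5 - -4}{15 + \left(-4\right)^{2} - -32 + 4 \left(2 + \frac{1}{8} \cdot 6\right)}\right)^{4} = \left(\frac{5 + 4}{15 + 16 + 32 + 4 \left(2 + \frac{3}{4}\right)}\right)^{4} = \left(\frac{1}{15 + 16 + 32 + 4 \cdot \frac{11}{4}} \cdot 9\right)^{4} = \left(\frac{1}{15 + 16 + 32 + 11} \cdot 9\right)^{4} = \left(\frac{1}{74} \cdot 9\right)^{4} = \left(\frac{9}{74}\right)^{4} = \frac{6561}{29986576}$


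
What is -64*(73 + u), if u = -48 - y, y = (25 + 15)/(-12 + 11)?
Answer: -4160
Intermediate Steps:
y = -40 (y = 40/(-1) = 40*(-1) = -40)
u = -8 (u = -48 - 1*(-40) = -48 + 40 = -8)
-64*(73 + u) = -64*(73 - 8) = -64*65 = -4160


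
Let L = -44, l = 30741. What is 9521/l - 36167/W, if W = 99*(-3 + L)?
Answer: 385370320/47679291 ≈ 8.0826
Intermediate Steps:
W = -4653 (W = 99*(-3 - 44) = 99*(-47) = -4653)
9521/l - 36167/W = 9521/30741 - 36167/(-4653) = 9521*(1/30741) - 36167*(-1/4653) = 9521/30741 + 36167/4653 = 385370320/47679291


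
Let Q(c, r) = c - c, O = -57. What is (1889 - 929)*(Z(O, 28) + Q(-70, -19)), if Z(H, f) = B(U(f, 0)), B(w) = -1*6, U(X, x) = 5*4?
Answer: -5760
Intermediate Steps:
U(X, x) = 20
B(w) = -6
Z(H, f) = -6
Q(c, r) = 0
(1889 - 929)*(Z(O, 28) + Q(-70, -19)) = (1889 - 929)*(-6 + 0) = 960*(-6) = -5760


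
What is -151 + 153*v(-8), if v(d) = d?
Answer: -1375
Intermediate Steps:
-151 + 153*v(-8) = -151 + 153*(-8) = -151 - 1224 = -1375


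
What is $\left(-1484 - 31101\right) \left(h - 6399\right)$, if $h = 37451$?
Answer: $-1011829420$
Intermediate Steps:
$\left(-1484 - 31101\right) \left(h - 6399\right) = \left(-1484 - 31101\right) \left(37451 - 6399\right) = \left(-32585\right) 31052 = -1011829420$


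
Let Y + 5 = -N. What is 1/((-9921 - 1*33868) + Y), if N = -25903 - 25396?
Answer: 1/7505 ≈ 0.00013324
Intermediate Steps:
N = -51299
Y = 51294 (Y = -5 - 1*(-51299) = -5 + 51299 = 51294)
1/((-9921 - 1*33868) + Y) = 1/((-9921 - 1*33868) + 51294) = 1/((-9921 - 33868) + 51294) = 1/(-43789 + 51294) = 1/7505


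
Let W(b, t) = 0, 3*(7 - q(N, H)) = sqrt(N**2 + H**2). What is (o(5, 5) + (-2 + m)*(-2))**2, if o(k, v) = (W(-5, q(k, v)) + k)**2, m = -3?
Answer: 1225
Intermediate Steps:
q(N, H) = 7 - sqrt(H**2 + N**2)/3 (q(N, H) = 7 - sqrt(N**2 + H**2)/3 = 7 - sqrt(H**2 + N**2)/3)
o(k, v) = k**2 (o(k, v) = (0 + k)**2 = k**2)
(o(5, 5) + (-2 + m)*(-2))**2 = (5**2 + (-2 - 3)*(-2))**2 = (25 - 5*(-2))**2 = (25 + 10)**2 = 35**2 = 1225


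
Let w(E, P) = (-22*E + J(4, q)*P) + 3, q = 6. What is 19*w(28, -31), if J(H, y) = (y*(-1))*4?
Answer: 2489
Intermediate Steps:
J(H, y) = -4*y (J(H, y) = -y*4 = -4*y)
w(E, P) = 3 - 24*P - 22*E (w(E, P) = (-22*E + (-4*6)*P) + 3 = (-22*E - 24*P) + 3 = (-24*P - 22*E) + 3 = 3 - 24*P - 22*E)
19*w(28, -31) = 19*(3 - 24*(-31) - 22*28) = 19*(3 + 744 - 616) = 19*131 = 2489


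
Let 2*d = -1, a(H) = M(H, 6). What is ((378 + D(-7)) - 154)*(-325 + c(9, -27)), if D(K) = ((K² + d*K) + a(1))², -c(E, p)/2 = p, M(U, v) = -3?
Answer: -2898887/4 ≈ -7.2472e+5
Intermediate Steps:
a(H) = -3
d = -½ (d = (½)*(-1) = -½ ≈ -0.50000)
c(E, p) = -2*p
D(K) = (-3 + K² - K/2)² (D(K) = ((K² - K/2) - 3)² = (-3 + K² - K/2)²)
((378 + D(-7)) - 154)*(-325 + c(9, -27)) = ((378 + (-6 - 1*(-7) + 2*(-7)²)²/4) - 154)*(-325 - 2*(-27)) = ((378 + (-6 + 7 + 2*49)²/4) - 154)*(-325 + 54) = ((378 + (-6 + 7 + 98)²/4) - 154)*(-271) = ((378 + (¼)*99²) - 154)*(-271) = ((378 + (¼)*9801) - 154)*(-271) = ((378 + 9801/4) - 154)*(-271) = (11313/4 - 154)*(-271) = (10697/4)*(-271) = -2898887/4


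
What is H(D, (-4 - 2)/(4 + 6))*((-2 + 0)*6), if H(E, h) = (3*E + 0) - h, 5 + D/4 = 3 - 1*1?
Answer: 2124/5 ≈ 424.80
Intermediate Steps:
D = -12 (D = -20 + 4*(3 - 1*1) = -20 + 4*(3 - 1) = -20 + 4*2 = -20 + 8 = -12)
H(E, h) = -h + 3*E (H(E, h) = 3*E - h = -h + 3*E)
H(D, (-4 - 2)/(4 + 6))*((-2 + 0)*6) = (-(-4 - 2)/(4 + 6) + 3*(-12))*((-2 + 0)*6) = (-(-6)/10 - 36)*(-2*6) = (-(-6)/10 - 36)*(-12) = (-1*(-⅗) - 36)*(-12) = (⅗ - 36)*(-12) = -177/5*(-12) = 2124/5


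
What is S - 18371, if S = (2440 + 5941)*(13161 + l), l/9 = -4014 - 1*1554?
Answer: -309704702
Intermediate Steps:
l = -50112 (l = 9*(-4014 - 1*1554) = 9*(-4014 - 1554) = 9*(-5568) = -50112)
S = -309686331 (S = (2440 + 5941)*(13161 - 50112) = 8381*(-36951) = -309686331)
S - 18371 = -309686331 - 18371 = -309704702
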